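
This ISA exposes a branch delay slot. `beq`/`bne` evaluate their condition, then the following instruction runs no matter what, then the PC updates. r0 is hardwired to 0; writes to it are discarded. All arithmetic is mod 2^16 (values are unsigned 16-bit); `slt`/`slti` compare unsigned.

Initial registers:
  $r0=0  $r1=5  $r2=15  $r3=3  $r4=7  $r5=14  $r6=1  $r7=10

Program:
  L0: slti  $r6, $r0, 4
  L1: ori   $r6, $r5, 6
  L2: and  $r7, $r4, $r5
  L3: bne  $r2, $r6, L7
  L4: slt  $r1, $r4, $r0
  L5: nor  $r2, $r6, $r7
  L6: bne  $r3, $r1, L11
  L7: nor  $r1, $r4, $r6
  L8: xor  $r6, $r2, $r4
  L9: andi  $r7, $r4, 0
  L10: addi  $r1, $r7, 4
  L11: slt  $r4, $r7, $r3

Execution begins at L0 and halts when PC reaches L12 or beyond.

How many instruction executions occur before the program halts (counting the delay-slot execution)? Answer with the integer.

PC=0  slti  $r6, $r0, 4      | $r0=0 $r1=5 $r2=15 $r3=3 $r4=7 $r5=14 $r6=1 $r7=10
PC=1  ori   $r6, $r5, 6      | $r0=0 $r1=5 $r2=15 $r3=3 $r4=7 $r5=14 $r6=14 $r7=10
PC=2  and  $r7, $r4, $r5     | $r0=0 $r1=5 $r2=15 $r3=3 $r4=7 $r5=14 $r6=14 $r7=6
PC=3  bne  $r2, $r6, L7      | $r0=0 $r1=5 $r2=15 $r3=3 $r4=7 $r5=14 $r6=14 $r7=6  [TAKEN]
PC=4  slt  $r1, $r4, $r0     | $r0=0 $r1=0 $r2=15 $r3=3 $r4=7 $r5=14 $r6=14 $r7=6
PC=7  nor  $r1, $r4, $r6     | $r0=0 $r1=65520 $r2=15 $r3=3 $r4=7 $r5=14 $r6=14 $r7=6
PC=8  xor  $r6, $r2, $r4     | $r0=0 $r1=65520 $r2=15 $r3=3 $r4=7 $r5=14 $r6=8 $r7=6
PC=9  andi  $r7, $r4, 0      | $r0=0 $r1=65520 $r2=15 $r3=3 $r4=7 $r5=14 $r6=8 $r7=0
PC=10 addi  $r1, $r7, 4      | $r0=0 $r1=4 $r2=15 $r3=3 $r4=7 $r5=14 $r6=8 $r7=0
PC=11 slt  $r4, $r7, $r3     | $r0=0 $r1=4 $r2=15 $r3=3 $r4=1 $r5=14 $r6=8 $r7=0

10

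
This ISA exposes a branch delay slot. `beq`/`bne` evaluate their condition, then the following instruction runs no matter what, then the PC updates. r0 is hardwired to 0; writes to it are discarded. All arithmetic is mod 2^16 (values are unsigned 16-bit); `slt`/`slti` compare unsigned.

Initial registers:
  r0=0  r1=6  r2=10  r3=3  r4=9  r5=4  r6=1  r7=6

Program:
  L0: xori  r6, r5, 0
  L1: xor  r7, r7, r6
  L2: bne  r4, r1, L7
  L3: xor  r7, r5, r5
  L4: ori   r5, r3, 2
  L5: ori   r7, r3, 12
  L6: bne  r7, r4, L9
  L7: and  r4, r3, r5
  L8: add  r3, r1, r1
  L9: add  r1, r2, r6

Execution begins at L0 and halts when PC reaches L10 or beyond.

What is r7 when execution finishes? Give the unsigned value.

#0 xori  r6, r5, 0 ; 0/6/10/3/9/4/4/6
#1 xor  r7, r7, r6 ; 0/6/10/3/9/4/4/2
#2 bne  r4, r1, L7 ; 0/6/10/3/9/4/4/2 ; →target
#3 xor  r7, r5, r5 ; 0/6/10/3/9/4/4/0
#7 and  r4, r3, r5 ; 0/6/10/3/0/4/4/0
#8 add  r3, r1, r1 ; 0/6/10/12/0/4/4/0
#9 add  r1, r2, r6 ; 0/14/10/12/0/4/4/0

0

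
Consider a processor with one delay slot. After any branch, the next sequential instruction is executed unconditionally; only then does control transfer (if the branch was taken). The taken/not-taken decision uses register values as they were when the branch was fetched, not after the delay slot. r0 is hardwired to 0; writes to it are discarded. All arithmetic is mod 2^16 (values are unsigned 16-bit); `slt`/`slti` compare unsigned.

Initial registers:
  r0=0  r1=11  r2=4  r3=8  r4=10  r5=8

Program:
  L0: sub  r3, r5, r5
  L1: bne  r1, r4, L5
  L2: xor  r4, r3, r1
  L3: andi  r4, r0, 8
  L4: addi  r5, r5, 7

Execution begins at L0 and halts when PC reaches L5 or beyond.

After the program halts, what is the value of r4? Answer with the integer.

[0] sub  r3, r5, r5  →  {r0:0, r1:11, r2:4, r3:0, r4:10, r5:8}
[1] bne  r1, r4, L5  →  {r0:0, r1:11, r2:4, r3:0, r4:10, r5:8}  ⟨branch taken⟩
[2] xor  r4, r3, r1  →  {r0:0, r1:11, r2:4, r3:0, r4:11, r5:8}

11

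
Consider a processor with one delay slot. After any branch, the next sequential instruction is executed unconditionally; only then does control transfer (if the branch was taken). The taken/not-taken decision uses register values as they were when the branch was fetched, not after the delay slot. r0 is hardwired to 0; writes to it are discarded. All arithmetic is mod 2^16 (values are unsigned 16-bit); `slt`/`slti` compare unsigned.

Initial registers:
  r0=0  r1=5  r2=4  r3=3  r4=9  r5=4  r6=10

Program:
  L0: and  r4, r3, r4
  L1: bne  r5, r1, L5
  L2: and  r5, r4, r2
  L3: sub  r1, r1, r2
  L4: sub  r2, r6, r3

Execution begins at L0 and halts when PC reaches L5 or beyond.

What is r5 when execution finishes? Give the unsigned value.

0

#0 and  r4, r3, r4 ; 0/5/4/3/1/4/10
#1 bne  r5, r1, L5 ; 0/5/4/3/1/4/10 ; →target
#2 and  r5, r4, r2 ; 0/5/4/3/1/0/10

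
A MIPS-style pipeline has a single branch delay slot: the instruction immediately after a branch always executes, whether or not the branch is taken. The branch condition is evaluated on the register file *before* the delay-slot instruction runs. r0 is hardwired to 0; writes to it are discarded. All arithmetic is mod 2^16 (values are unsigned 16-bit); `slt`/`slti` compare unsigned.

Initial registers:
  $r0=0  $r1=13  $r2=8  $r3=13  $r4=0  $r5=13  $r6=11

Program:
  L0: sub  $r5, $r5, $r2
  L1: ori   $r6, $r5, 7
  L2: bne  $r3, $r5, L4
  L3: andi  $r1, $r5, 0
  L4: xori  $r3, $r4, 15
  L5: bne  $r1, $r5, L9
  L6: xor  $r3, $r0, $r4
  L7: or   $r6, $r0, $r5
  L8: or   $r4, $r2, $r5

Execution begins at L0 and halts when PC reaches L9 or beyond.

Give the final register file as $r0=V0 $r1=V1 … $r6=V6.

[0] sub  $r5, $r5, $r2  →  {$r0:0, $r1:13, $r2:8, $r3:13, $r4:0, $r5:5, $r6:11}
[1] ori   $r6, $r5, 7  →  {$r0:0, $r1:13, $r2:8, $r3:13, $r4:0, $r5:5, $r6:7}
[2] bne  $r3, $r5, L4  →  {$r0:0, $r1:13, $r2:8, $r3:13, $r4:0, $r5:5, $r6:7}  ⟨branch taken⟩
[3] andi  $r1, $r5, 0  →  {$r0:0, $r1:0, $r2:8, $r3:13, $r4:0, $r5:5, $r6:7}
[4] xori  $r3, $r4, 15  →  {$r0:0, $r1:0, $r2:8, $r3:15, $r4:0, $r5:5, $r6:7}
[5] bne  $r1, $r5, L9  →  {$r0:0, $r1:0, $r2:8, $r3:15, $r4:0, $r5:5, $r6:7}  ⟨branch taken⟩
[6] xor  $r3, $r0, $r4  →  {$r0:0, $r1:0, $r2:8, $r3:0, $r4:0, $r5:5, $r6:7}

$r0=0 $r1=0 $r2=8 $r3=0 $r4=0 $r5=5 $r6=7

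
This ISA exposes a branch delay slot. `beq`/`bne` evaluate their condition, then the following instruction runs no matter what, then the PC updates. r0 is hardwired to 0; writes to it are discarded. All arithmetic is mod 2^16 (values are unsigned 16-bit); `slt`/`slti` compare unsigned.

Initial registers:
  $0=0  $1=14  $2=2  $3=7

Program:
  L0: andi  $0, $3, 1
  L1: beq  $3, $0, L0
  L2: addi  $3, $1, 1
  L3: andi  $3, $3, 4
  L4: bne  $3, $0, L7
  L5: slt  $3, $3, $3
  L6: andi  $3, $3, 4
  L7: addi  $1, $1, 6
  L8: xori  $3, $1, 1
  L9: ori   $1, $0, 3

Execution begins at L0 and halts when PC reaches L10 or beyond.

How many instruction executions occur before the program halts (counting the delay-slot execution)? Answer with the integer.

9

#0 andi  $0, $3, 1 ; 0/14/2/7
#1 beq  $3, $0, L0 ; 0/14/2/7 ; →fallthru
#2 addi  $3, $1, 1 ; 0/14/2/15
#3 andi  $3, $3, 4 ; 0/14/2/4
#4 bne  $3, $0, L7 ; 0/14/2/4 ; →target
#5 slt  $3, $3, $3 ; 0/14/2/0
#7 addi  $1, $1, 6 ; 0/20/2/0
#8 xori  $3, $1, 1 ; 0/20/2/21
#9 ori   $1, $0, 3 ; 0/3/2/21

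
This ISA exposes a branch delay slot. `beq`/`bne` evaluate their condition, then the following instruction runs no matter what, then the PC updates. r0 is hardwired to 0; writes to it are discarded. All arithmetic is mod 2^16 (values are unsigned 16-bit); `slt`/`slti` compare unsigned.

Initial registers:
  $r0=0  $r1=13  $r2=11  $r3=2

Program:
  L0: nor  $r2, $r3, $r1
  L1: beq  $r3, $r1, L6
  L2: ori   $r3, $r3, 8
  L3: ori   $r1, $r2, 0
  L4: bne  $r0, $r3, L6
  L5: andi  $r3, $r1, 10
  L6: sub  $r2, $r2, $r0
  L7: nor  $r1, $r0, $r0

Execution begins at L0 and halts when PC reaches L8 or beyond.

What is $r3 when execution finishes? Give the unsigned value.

#0 nor  $r2, $r3, $r1 ; 0/13/65520/2
#1 beq  $r3, $r1, L6 ; 0/13/65520/2 ; →fallthru
#2 ori   $r3, $r3, 8 ; 0/13/65520/10
#3 ori   $r1, $r2, 0 ; 0/65520/65520/10
#4 bne  $r0, $r3, L6 ; 0/65520/65520/10 ; →target
#5 andi  $r3, $r1, 10 ; 0/65520/65520/0
#6 sub  $r2, $r2, $r0 ; 0/65520/65520/0
#7 nor  $r1, $r0, $r0 ; 0/65535/65520/0

0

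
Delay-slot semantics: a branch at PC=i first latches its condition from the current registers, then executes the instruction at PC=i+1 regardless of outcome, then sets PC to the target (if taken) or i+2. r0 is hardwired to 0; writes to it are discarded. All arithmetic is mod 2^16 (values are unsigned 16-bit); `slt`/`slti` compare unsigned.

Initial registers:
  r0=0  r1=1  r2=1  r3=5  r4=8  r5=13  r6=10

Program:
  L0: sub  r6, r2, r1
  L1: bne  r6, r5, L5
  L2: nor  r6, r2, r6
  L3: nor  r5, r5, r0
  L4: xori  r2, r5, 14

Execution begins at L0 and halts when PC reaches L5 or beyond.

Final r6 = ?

#0 sub  r6, r2, r1 ; 0/1/1/5/8/13/0
#1 bne  r6, r5, L5 ; 0/1/1/5/8/13/0 ; →target
#2 nor  r6, r2, r6 ; 0/1/1/5/8/13/65534

65534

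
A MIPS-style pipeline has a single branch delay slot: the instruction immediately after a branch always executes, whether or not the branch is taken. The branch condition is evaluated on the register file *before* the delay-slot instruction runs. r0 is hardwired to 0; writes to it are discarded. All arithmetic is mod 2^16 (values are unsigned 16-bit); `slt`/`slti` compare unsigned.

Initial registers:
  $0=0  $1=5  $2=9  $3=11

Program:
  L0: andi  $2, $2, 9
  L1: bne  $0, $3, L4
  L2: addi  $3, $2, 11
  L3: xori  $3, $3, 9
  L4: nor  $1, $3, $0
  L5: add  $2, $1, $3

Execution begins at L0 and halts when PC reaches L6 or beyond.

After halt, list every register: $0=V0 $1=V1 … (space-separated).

$0=0 $1=65515 $2=65535 $3=20

PC=0  andi  $2, $2, 9        | $0=0 $1=5 $2=9 $3=11
PC=1  bne  $0, $3, L4        | $0=0 $1=5 $2=9 $3=11  [TAKEN]
PC=2  addi  $3, $2, 11       | $0=0 $1=5 $2=9 $3=20
PC=4  nor  $1, $3, $0        | $0=0 $1=65515 $2=9 $3=20
PC=5  add  $2, $1, $3        | $0=0 $1=65515 $2=65535 $3=20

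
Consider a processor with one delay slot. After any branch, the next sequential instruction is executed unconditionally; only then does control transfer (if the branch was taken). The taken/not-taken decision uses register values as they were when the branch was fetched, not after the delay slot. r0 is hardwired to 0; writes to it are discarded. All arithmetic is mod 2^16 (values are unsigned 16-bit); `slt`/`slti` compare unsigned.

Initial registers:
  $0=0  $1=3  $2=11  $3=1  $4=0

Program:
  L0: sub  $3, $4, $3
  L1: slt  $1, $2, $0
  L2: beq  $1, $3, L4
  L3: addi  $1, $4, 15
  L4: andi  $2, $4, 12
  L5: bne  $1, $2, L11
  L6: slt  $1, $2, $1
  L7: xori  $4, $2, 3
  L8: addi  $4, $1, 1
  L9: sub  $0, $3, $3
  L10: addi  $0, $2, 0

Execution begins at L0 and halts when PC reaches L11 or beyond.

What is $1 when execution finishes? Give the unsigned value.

1

#0 sub  $3, $4, $3 ; 0/3/11/65535/0
#1 slt  $1, $2, $0 ; 0/0/11/65535/0
#2 beq  $1, $3, L4 ; 0/0/11/65535/0 ; →fallthru
#3 addi  $1, $4, 15 ; 0/15/11/65535/0
#4 andi  $2, $4, 12 ; 0/15/0/65535/0
#5 bne  $1, $2, L11 ; 0/15/0/65535/0 ; →target
#6 slt  $1, $2, $1 ; 0/1/0/65535/0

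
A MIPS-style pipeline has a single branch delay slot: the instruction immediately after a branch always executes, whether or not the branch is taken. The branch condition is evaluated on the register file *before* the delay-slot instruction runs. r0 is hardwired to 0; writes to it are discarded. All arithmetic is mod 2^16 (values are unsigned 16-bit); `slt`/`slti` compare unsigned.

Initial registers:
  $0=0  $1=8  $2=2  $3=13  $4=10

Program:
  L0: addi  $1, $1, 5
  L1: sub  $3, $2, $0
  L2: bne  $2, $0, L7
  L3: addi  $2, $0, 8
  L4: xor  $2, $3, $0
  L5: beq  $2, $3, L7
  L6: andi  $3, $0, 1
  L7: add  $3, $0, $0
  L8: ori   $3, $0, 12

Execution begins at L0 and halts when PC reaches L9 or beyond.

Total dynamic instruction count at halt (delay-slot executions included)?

6

#0 addi  $1, $1, 5 ; 0/13/2/13/10
#1 sub  $3, $2, $0 ; 0/13/2/2/10
#2 bne  $2, $0, L7 ; 0/13/2/2/10 ; →target
#3 addi  $2, $0, 8 ; 0/13/8/2/10
#7 add  $3, $0, $0 ; 0/13/8/0/10
#8 ori   $3, $0, 12 ; 0/13/8/12/10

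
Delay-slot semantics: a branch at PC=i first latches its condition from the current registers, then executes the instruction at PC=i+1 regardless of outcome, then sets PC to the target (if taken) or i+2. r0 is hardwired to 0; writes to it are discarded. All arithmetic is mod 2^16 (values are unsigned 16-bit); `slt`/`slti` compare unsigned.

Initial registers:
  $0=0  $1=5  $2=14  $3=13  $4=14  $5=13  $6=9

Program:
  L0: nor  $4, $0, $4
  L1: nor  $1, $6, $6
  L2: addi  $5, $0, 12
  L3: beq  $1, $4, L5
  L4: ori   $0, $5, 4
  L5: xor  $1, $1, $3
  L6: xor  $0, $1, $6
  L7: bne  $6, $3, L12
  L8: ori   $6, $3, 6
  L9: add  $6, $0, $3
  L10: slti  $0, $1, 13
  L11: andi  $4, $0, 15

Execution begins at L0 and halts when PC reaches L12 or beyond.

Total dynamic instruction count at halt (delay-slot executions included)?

9

PC=0  nor  $4, $0, $4        | $0=0 $1=5 $2=14 $3=13 $4=65521 $5=13 $6=9
PC=1  nor  $1, $6, $6        | $0=0 $1=65526 $2=14 $3=13 $4=65521 $5=13 $6=9
PC=2  addi  $5, $0, 12       | $0=0 $1=65526 $2=14 $3=13 $4=65521 $5=12 $6=9
PC=3  beq  $1, $4, L5        | $0=0 $1=65526 $2=14 $3=13 $4=65521 $5=12 $6=9  [not taken]
PC=4  ori   $0, $5, 4        | $0=0 $1=65526 $2=14 $3=13 $4=65521 $5=12 $6=9
PC=5  xor  $1, $1, $3        | $0=0 $1=65531 $2=14 $3=13 $4=65521 $5=12 $6=9
PC=6  xor  $0, $1, $6        | $0=0 $1=65531 $2=14 $3=13 $4=65521 $5=12 $6=9
PC=7  bne  $6, $3, L12       | $0=0 $1=65531 $2=14 $3=13 $4=65521 $5=12 $6=9  [TAKEN]
PC=8  ori   $6, $3, 6        | $0=0 $1=65531 $2=14 $3=13 $4=65521 $5=12 $6=15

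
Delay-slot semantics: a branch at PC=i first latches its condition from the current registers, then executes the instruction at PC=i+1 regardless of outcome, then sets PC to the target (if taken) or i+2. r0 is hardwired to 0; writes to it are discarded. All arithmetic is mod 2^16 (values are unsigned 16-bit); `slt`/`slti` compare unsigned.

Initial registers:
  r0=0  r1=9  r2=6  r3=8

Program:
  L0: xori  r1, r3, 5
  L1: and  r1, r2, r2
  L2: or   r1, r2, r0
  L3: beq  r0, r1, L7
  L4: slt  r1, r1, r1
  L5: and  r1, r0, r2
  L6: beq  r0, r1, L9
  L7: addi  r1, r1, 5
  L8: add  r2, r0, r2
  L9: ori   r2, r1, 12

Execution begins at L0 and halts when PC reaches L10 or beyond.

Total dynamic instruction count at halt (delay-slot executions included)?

9

PC=0  xori  r1, r3, 5        | r0=0 r1=13 r2=6 r3=8
PC=1  and  r1, r2, r2        | r0=0 r1=6 r2=6 r3=8
PC=2  or   r1, r2, r0        | r0=0 r1=6 r2=6 r3=8
PC=3  beq  r0, r1, L7        | r0=0 r1=6 r2=6 r3=8  [not taken]
PC=4  slt  r1, r1, r1        | r0=0 r1=0 r2=6 r3=8
PC=5  and  r1, r0, r2        | r0=0 r1=0 r2=6 r3=8
PC=6  beq  r0, r1, L9        | r0=0 r1=0 r2=6 r3=8  [TAKEN]
PC=7  addi  r1, r1, 5        | r0=0 r1=5 r2=6 r3=8
PC=9  ori   r2, r1, 12       | r0=0 r1=5 r2=13 r3=8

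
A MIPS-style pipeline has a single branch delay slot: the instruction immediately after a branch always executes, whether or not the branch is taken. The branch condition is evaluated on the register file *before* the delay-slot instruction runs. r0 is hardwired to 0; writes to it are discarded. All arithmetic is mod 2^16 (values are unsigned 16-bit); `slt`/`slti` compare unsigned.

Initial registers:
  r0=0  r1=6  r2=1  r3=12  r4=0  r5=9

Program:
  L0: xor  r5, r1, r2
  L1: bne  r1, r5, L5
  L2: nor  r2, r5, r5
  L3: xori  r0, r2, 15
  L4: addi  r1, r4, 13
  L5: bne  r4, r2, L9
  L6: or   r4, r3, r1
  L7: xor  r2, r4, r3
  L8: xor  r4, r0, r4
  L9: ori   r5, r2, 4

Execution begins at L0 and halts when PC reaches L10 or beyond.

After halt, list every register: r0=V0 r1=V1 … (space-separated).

r0=0 r1=6 r2=65528 r3=12 r4=14 r5=65532

  step pc=0: xor  r5, r1, r2  regs=(0,6,1,12,0,7)
  step pc=1: bne  r1, r5, L5  cond=T  regs=(0,6,1,12,0,7)
  step pc=2: nor  r2, r5, r5  regs=(0,6,65528,12,0,7)
  step pc=5: bne  r4, r2, L9  cond=T  regs=(0,6,65528,12,0,7)
  step pc=6: or   r4, r3, r1  regs=(0,6,65528,12,14,7)
  step pc=9: ori   r5, r2, 4  regs=(0,6,65528,12,14,65532)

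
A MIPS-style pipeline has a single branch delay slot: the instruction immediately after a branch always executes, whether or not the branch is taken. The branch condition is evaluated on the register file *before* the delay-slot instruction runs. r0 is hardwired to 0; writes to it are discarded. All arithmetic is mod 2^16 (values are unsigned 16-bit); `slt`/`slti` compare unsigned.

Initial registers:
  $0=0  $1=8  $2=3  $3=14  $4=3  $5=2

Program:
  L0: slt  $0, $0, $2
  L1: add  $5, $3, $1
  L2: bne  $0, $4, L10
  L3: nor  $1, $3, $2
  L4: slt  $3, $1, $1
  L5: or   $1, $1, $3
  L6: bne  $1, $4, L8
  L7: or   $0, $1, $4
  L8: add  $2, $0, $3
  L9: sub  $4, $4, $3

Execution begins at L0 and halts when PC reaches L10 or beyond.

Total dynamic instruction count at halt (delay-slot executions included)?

4

  step pc=0: slt  $0, $0, $2  regs=(0,8,3,14,3,2)
  step pc=1: add  $5, $3, $1  regs=(0,8,3,14,3,22)
  step pc=2: bne  $0, $4, L10  cond=T  regs=(0,8,3,14,3,22)
  step pc=3: nor  $1, $3, $2  regs=(0,65520,3,14,3,22)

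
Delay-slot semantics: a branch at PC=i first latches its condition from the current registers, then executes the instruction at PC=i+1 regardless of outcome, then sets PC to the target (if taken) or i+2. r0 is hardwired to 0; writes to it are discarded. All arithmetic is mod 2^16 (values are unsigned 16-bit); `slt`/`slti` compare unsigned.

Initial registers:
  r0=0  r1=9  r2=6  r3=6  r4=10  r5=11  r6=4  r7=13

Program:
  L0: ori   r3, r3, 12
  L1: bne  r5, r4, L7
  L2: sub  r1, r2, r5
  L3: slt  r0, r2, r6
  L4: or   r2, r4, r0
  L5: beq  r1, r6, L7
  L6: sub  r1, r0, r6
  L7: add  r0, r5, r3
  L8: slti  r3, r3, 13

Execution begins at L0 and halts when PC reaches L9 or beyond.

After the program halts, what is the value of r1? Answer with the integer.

[0] ori   r3, r3, 12  →  {r0:0, r1:9, r2:6, r3:14, r4:10, r5:11, r6:4, r7:13}
[1] bne  r5, r4, L7  →  {r0:0, r1:9, r2:6, r3:14, r4:10, r5:11, r6:4, r7:13}  ⟨branch taken⟩
[2] sub  r1, r2, r5  →  {r0:0, r1:65531, r2:6, r3:14, r4:10, r5:11, r6:4, r7:13}
[7] add  r0, r5, r3  →  {r0:0, r1:65531, r2:6, r3:14, r4:10, r5:11, r6:4, r7:13}
[8] slti  r3, r3, 13  →  {r0:0, r1:65531, r2:6, r3:0, r4:10, r5:11, r6:4, r7:13}

65531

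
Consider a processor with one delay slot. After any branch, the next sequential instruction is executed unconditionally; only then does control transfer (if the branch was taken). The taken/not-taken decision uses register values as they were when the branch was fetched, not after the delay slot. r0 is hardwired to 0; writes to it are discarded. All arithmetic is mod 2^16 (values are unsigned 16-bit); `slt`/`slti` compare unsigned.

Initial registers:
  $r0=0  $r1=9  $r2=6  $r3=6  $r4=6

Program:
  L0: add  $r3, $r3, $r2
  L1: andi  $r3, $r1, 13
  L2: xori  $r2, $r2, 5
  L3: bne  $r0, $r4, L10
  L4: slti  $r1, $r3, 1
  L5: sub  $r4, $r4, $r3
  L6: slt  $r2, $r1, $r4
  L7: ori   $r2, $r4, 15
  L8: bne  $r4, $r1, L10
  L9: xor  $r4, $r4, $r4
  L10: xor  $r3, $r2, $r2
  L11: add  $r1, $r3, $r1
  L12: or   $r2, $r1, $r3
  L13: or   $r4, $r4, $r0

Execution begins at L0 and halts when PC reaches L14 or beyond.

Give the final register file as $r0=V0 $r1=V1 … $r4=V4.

$r0=0 $r1=0 $r2=0 $r3=0 $r4=6

[0] add  $r3, $r3, $r2  →  {$r0:0, $r1:9, $r2:6, $r3:12, $r4:6}
[1] andi  $r3, $r1, 13  →  {$r0:0, $r1:9, $r2:6, $r3:9, $r4:6}
[2] xori  $r2, $r2, 5  →  {$r0:0, $r1:9, $r2:3, $r3:9, $r4:6}
[3] bne  $r0, $r4, L10  →  {$r0:0, $r1:9, $r2:3, $r3:9, $r4:6}  ⟨branch taken⟩
[4] slti  $r1, $r3, 1  →  {$r0:0, $r1:0, $r2:3, $r3:9, $r4:6}
[10] xor  $r3, $r2, $r2  →  {$r0:0, $r1:0, $r2:3, $r3:0, $r4:6}
[11] add  $r1, $r3, $r1  →  {$r0:0, $r1:0, $r2:3, $r3:0, $r4:6}
[12] or   $r2, $r1, $r3  →  {$r0:0, $r1:0, $r2:0, $r3:0, $r4:6}
[13] or   $r4, $r4, $r0  →  {$r0:0, $r1:0, $r2:0, $r3:0, $r4:6}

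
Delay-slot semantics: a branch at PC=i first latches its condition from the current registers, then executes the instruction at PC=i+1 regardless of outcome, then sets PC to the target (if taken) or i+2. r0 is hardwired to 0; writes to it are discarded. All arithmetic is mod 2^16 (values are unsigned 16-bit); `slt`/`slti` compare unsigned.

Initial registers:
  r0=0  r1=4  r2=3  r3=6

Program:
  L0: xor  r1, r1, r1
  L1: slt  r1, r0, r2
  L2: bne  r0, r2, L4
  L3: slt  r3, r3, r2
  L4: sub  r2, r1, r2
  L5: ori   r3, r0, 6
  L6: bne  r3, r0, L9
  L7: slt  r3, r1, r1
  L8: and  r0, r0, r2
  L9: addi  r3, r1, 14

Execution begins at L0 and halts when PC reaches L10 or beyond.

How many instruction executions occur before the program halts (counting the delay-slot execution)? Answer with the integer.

9

#0 xor  r1, r1, r1 ; 0/0/3/6
#1 slt  r1, r0, r2 ; 0/1/3/6
#2 bne  r0, r2, L4 ; 0/1/3/6 ; →target
#3 slt  r3, r3, r2 ; 0/1/3/0
#4 sub  r2, r1, r2 ; 0/1/65534/0
#5 ori   r3, r0, 6 ; 0/1/65534/6
#6 bne  r3, r0, L9 ; 0/1/65534/6 ; →target
#7 slt  r3, r1, r1 ; 0/1/65534/0
#9 addi  r3, r1, 14 ; 0/1/65534/15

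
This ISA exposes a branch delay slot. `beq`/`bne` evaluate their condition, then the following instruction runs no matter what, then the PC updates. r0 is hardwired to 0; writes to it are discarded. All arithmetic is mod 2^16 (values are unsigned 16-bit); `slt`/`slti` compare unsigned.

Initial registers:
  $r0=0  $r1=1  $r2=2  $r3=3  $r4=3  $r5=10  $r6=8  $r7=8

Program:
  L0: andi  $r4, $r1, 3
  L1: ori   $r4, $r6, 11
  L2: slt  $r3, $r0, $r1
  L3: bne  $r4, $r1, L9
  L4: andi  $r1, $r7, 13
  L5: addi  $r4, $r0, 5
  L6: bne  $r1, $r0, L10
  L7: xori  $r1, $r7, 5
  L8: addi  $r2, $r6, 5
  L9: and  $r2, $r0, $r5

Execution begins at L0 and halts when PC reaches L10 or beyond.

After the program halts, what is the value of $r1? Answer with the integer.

8

  step pc=0: andi  $r4, $r1, 3  regs=(0,1,2,3,1,10,8,8)
  step pc=1: ori   $r4, $r6, 11  regs=(0,1,2,3,11,10,8,8)
  step pc=2: slt  $r3, $r0, $r1  regs=(0,1,2,1,11,10,8,8)
  step pc=3: bne  $r4, $r1, L9  cond=T  regs=(0,1,2,1,11,10,8,8)
  step pc=4: andi  $r1, $r7, 13  regs=(0,8,2,1,11,10,8,8)
  step pc=9: and  $r2, $r0, $r5  regs=(0,8,0,1,11,10,8,8)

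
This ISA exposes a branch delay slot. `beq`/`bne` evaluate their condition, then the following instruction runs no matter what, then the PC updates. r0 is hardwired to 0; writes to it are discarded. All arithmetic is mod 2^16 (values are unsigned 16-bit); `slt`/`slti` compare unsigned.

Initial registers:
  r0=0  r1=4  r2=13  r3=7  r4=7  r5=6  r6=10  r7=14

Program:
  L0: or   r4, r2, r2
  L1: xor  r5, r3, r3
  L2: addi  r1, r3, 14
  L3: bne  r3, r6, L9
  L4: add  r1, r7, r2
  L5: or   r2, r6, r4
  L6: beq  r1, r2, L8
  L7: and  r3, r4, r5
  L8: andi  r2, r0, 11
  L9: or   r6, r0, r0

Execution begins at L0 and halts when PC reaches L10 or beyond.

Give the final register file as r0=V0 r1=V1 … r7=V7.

PC=0  or   r4, r2, r2        | r0=0 r1=4 r2=13 r3=7 r4=13 r5=6 r6=10 r7=14
PC=1  xor  r5, r3, r3        | r0=0 r1=4 r2=13 r3=7 r4=13 r5=0 r6=10 r7=14
PC=2  addi  r1, r3, 14       | r0=0 r1=21 r2=13 r3=7 r4=13 r5=0 r6=10 r7=14
PC=3  bne  r3, r6, L9        | r0=0 r1=21 r2=13 r3=7 r4=13 r5=0 r6=10 r7=14  [TAKEN]
PC=4  add  r1, r7, r2        | r0=0 r1=27 r2=13 r3=7 r4=13 r5=0 r6=10 r7=14
PC=9  or   r6, r0, r0        | r0=0 r1=27 r2=13 r3=7 r4=13 r5=0 r6=0 r7=14

r0=0 r1=27 r2=13 r3=7 r4=13 r5=0 r6=0 r7=14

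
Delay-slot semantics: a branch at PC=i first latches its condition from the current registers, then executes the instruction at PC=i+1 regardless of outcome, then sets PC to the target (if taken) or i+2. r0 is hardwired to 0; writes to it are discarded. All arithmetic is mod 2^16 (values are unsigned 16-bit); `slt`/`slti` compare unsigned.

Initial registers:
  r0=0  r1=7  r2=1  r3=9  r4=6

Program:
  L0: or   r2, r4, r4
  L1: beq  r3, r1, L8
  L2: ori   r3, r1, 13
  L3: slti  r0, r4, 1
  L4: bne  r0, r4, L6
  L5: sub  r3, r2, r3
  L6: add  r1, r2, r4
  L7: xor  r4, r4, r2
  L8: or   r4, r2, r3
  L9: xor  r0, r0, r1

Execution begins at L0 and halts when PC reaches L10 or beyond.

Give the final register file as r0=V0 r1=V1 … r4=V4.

r0=0 r1=12 r2=6 r3=65527 r4=65527

#0 or   r2, r4, r4 ; 0/7/6/9/6
#1 beq  r3, r1, L8 ; 0/7/6/9/6 ; →fallthru
#2 ori   r3, r1, 13 ; 0/7/6/15/6
#3 slti  r0, r4, 1 ; 0/7/6/15/6
#4 bne  r0, r4, L6 ; 0/7/6/15/6 ; →target
#5 sub  r3, r2, r3 ; 0/7/6/65527/6
#6 add  r1, r2, r4 ; 0/12/6/65527/6
#7 xor  r4, r4, r2 ; 0/12/6/65527/0
#8 or   r4, r2, r3 ; 0/12/6/65527/65527
#9 xor  r0, r0, r1 ; 0/12/6/65527/65527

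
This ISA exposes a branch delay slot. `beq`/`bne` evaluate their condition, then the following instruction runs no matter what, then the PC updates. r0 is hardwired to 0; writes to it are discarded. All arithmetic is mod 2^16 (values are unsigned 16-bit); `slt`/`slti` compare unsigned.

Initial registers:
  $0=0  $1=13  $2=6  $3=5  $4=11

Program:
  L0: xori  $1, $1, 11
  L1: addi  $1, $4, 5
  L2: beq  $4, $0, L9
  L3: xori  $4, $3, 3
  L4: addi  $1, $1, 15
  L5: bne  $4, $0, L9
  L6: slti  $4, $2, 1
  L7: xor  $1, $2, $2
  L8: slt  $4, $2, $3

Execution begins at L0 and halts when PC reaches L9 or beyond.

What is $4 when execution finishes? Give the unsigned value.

PC=0  xori  $1, $1, 11       | $0=0 $1=6 $2=6 $3=5 $4=11
PC=1  addi  $1, $4, 5        | $0=0 $1=16 $2=6 $3=5 $4=11
PC=2  beq  $4, $0, L9        | $0=0 $1=16 $2=6 $3=5 $4=11  [not taken]
PC=3  xori  $4, $3, 3        | $0=0 $1=16 $2=6 $3=5 $4=6
PC=4  addi  $1, $1, 15       | $0=0 $1=31 $2=6 $3=5 $4=6
PC=5  bne  $4, $0, L9        | $0=0 $1=31 $2=6 $3=5 $4=6  [TAKEN]
PC=6  slti  $4, $2, 1        | $0=0 $1=31 $2=6 $3=5 $4=0

0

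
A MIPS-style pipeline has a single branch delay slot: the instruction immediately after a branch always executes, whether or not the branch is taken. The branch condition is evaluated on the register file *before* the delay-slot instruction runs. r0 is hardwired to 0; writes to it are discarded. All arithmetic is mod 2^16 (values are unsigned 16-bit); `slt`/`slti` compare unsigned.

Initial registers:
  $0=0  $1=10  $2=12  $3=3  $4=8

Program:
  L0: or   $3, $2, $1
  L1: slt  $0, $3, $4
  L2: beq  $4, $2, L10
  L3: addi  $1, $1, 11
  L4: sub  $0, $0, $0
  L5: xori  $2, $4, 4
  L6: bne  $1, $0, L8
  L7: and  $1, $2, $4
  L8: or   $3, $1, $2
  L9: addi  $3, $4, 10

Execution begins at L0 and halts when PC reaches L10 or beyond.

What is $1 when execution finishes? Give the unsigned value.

[0] or   $3, $2, $1  →  {$0:0, $1:10, $2:12, $3:14, $4:8}
[1] slt  $0, $3, $4  →  {$0:0, $1:10, $2:12, $3:14, $4:8}
[2] beq  $4, $2, L10  →  {$0:0, $1:10, $2:12, $3:14, $4:8}  ⟨branch fallthrough⟩
[3] addi  $1, $1, 11  →  {$0:0, $1:21, $2:12, $3:14, $4:8}
[4] sub  $0, $0, $0  →  {$0:0, $1:21, $2:12, $3:14, $4:8}
[5] xori  $2, $4, 4  →  {$0:0, $1:21, $2:12, $3:14, $4:8}
[6] bne  $1, $0, L8  →  {$0:0, $1:21, $2:12, $3:14, $4:8}  ⟨branch taken⟩
[7] and  $1, $2, $4  →  {$0:0, $1:8, $2:12, $3:14, $4:8}
[8] or   $3, $1, $2  →  {$0:0, $1:8, $2:12, $3:12, $4:8}
[9] addi  $3, $4, 10  →  {$0:0, $1:8, $2:12, $3:18, $4:8}

8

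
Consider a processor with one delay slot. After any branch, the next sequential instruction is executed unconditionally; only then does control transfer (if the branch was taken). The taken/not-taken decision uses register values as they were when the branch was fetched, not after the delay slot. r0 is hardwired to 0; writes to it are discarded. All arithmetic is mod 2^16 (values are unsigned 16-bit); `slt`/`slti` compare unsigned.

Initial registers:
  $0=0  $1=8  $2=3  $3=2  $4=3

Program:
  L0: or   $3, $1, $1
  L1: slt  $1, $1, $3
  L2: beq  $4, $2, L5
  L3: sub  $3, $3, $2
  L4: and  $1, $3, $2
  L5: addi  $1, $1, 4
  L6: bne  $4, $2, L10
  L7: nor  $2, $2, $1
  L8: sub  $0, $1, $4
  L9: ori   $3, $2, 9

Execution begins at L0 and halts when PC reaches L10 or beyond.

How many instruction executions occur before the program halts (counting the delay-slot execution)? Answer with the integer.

#0 or   $3, $1, $1 ; 0/8/3/8/3
#1 slt  $1, $1, $3 ; 0/0/3/8/3
#2 beq  $4, $2, L5 ; 0/0/3/8/3 ; →target
#3 sub  $3, $3, $2 ; 0/0/3/5/3
#5 addi  $1, $1, 4 ; 0/4/3/5/3
#6 bne  $4, $2, L10 ; 0/4/3/5/3 ; →fallthru
#7 nor  $2, $2, $1 ; 0/4/65528/5/3
#8 sub  $0, $1, $4 ; 0/4/65528/5/3
#9 ori   $3, $2, 9 ; 0/4/65528/65529/3

9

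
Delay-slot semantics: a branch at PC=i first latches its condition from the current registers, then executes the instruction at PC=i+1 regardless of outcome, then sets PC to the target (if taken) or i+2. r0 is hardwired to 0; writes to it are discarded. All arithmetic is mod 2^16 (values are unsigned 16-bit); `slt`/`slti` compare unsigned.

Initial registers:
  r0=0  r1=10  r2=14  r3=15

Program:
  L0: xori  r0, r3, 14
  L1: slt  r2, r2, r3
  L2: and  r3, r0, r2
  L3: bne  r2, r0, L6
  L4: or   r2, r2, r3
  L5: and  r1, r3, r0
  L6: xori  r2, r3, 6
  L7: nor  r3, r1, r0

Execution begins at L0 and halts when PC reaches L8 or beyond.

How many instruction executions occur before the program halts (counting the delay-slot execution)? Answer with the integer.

7

[0] xori  r0, r3, 14  →  {r0:0, r1:10, r2:14, r3:15}
[1] slt  r2, r2, r3  →  {r0:0, r1:10, r2:1, r3:15}
[2] and  r3, r0, r2  →  {r0:0, r1:10, r2:1, r3:0}
[3] bne  r2, r0, L6  →  {r0:0, r1:10, r2:1, r3:0}  ⟨branch taken⟩
[4] or   r2, r2, r3  →  {r0:0, r1:10, r2:1, r3:0}
[6] xori  r2, r3, 6  →  {r0:0, r1:10, r2:6, r3:0}
[7] nor  r3, r1, r0  →  {r0:0, r1:10, r2:6, r3:65525}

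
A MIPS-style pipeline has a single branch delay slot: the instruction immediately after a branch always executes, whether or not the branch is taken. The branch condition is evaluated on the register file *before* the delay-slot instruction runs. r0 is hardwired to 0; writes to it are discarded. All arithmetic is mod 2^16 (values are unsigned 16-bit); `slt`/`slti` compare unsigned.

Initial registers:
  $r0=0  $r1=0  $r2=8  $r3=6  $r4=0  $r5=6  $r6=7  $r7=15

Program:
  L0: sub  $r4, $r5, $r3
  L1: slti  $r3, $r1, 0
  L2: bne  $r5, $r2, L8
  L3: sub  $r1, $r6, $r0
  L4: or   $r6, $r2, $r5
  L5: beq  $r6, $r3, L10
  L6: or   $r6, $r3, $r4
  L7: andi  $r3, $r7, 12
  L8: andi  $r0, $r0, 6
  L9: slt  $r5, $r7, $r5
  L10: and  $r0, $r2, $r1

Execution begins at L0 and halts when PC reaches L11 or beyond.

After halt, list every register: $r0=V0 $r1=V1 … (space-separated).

PC=0  sub  $r4, $r5, $r3     | $r0=0 $r1=0 $r2=8 $r3=6 $r4=0 $r5=6 $r6=7 $r7=15
PC=1  slti  $r3, $r1, 0      | $r0=0 $r1=0 $r2=8 $r3=0 $r4=0 $r5=6 $r6=7 $r7=15
PC=2  bne  $r5, $r2, L8      | $r0=0 $r1=0 $r2=8 $r3=0 $r4=0 $r5=6 $r6=7 $r7=15  [TAKEN]
PC=3  sub  $r1, $r6, $r0     | $r0=0 $r1=7 $r2=8 $r3=0 $r4=0 $r5=6 $r6=7 $r7=15
PC=8  andi  $r0, $r0, 6      | $r0=0 $r1=7 $r2=8 $r3=0 $r4=0 $r5=6 $r6=7 $r7=15
PC=9  slt  $r5, $r7, $r5     | $r0=0 $r1=7 $r2=8 $r3=0 $r4=0 $r5=0 $r6=7 $r7=15
PC=10 and  $r0, $r2, $r1     | $r0=0 $r1=7 $r2=8 $r3=0 $r4=0 $r5=0 $r6=7 $r7=15

$r0=0 $r1=7 $r2=8 $r3=0 $r4=0 $r5=0 $r6=7 $r7=15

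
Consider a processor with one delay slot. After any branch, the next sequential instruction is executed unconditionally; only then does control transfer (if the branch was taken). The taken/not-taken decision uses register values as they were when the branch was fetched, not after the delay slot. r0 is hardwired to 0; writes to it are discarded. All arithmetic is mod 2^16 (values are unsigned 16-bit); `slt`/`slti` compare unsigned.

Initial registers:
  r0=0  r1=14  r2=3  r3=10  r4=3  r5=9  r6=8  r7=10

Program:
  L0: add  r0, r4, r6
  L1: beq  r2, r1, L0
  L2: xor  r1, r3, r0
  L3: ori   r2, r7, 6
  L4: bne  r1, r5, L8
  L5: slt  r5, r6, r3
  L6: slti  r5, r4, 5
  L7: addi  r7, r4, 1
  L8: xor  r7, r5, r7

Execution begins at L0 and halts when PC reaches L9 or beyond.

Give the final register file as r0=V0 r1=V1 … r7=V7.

[0] add  r0, r4, r6  →  {r0:0, r1:14, r2:3, r3:10, r4:3, r5:9, r6:8, r7:10}
[1] beq  r2, r1, L0  →  {r0:0, r1:14, r2:3, r3:10, r4:3, r5:9, r6:8, r7:10}  ⟨branch fallthrough⟩
[2] xor  r1, r3, r0  →  {r0:0, r1:10, r2:3, r3:10, r4:3, r5:9, r6:8, r7:10}
[3] ori   r2, r7, 6  →  {r0:0, r1:10, r2:14, r3:10, r4:3, r5:9, r6:8, r7:10}
[4] bne  r1, r5, L8  →  {r0:0, r1:10, r2:14, r3:10, r4:3, r5:9, r6:8, r7:10}  ⟨branch taken⟩
[5] slt  r5, r6, r3  →  {r0:0, r1:10, r2:14, r3:10, r4:3, r5:1, r6:8, r7:10}
[8] xor  r7, r5, r7  →  {r0:0, r1:10, r2:14, r3:10, r4:3, r5:1, r6:8, r7:11}

r0=0 r1=10 r2=14 r3=10 r4=3 r5=1 r6=8 r7=11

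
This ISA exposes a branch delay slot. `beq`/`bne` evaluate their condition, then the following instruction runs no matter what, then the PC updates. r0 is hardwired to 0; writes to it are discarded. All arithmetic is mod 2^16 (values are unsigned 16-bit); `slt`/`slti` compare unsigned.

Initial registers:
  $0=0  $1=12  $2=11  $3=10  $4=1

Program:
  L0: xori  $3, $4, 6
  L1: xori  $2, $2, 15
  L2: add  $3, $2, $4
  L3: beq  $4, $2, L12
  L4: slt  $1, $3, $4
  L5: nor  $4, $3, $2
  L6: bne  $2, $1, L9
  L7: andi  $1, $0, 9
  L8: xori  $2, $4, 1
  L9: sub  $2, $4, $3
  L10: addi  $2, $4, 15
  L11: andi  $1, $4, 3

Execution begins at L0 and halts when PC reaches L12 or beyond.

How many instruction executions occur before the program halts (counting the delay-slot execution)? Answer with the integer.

11

PC=0  xori  $3, $4, 6        | $0=0 $1=12 $2=11 $3=7 $4=1
PC=1  xori  $2, $2, 15       | $0=0 $1=12 $2=4 $3=7 $4=1
PC=2  add  $3, $2, $4        | $0=0 $1=12 $2=4 $3=5 $4=1
PC=3  beq  $4, $2, L12       | $0=0 $1=12 $2=4 $3=5 $4=1  [not taken]
PC=4  slt  $1, $3, $4        | $0=0 $1=0 $2=4 $3=5 $4=1
PC=5  nor  $4, $3, $2        | $0=0 $1=0 $2=4 $3=5 $4=65530
PC=6  bne  $2, $1, L9        | $0=0 $1=0 $2=4 $3=5 $4=65530  [TAKEN]
PC=7  andi  $1, $0, 9        | $0=0 $1=0 $2=4 $3=5 $4=65530
PC=9  sub  $2, $4, $3        | $0=0 $1=0 $2=65525 $3=5 $4=65530
PC=10 addi  $2, $4, 15       | $0=0 $1=0 $2=9 $3=5 $4=65530
PC=11 andi  $1, $4, 3        | $0=0 $1=2 $2=9 $3=5 $4=65530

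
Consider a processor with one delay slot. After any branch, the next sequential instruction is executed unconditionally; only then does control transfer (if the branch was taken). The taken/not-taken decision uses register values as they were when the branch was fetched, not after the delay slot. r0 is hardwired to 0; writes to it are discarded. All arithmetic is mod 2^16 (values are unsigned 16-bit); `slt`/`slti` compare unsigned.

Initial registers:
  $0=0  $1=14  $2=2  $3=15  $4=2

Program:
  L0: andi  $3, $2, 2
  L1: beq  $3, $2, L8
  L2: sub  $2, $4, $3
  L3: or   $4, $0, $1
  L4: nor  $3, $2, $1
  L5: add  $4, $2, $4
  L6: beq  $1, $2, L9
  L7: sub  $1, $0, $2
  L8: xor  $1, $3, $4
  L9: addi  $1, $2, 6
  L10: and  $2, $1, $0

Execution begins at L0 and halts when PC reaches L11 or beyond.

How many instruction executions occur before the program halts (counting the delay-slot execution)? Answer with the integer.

  step pc=0: andi  $3, $2, 2  regs=(0,14,2,2,2)
  step pc=1: beq  $3, $2, L8  cond=T  regs=(0,14,2,2,2)
  step pc=2: sub  $2, $4, $3  regs=(0,14,0,2,2)
  step pc=8: xor  $1, $3, $4  regs=(0,0,0,2,2)
  step pc=9: addi  $1, $2, 6  regs=(0,6,0,2,2)
  step pc=10: and  $2, $1, $0  regs=(0,6,0,2,2)

6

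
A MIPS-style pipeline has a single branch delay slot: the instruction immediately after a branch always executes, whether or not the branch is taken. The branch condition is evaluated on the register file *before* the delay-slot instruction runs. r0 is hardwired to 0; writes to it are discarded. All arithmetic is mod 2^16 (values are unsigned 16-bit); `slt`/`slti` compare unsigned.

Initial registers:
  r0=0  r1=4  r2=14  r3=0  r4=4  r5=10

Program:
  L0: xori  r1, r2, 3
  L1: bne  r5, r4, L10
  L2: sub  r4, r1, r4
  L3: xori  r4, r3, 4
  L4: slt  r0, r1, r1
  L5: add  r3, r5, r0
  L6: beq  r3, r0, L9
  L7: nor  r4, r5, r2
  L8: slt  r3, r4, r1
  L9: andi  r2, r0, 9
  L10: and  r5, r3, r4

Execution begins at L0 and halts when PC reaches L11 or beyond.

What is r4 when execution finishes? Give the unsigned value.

PC=0  xori  r1, r2, 3        | r0=0 r1=13 r2=14 r3=0 r4=4 r5=10
PC=1  bne  r5, r4, L10       | r0=0 r1=13 r2=14 r3=0 r4=4 r5=10  [TAKEN]
PC=2  sub  r4, r1, r4        | r0=0 r1=13 r2=14 r3=0 r4=9 r5=10
PC=10 and  r5, r3, r4        | r0=0 r1=13 r2=14 r3=0 r4=9 r5=0

9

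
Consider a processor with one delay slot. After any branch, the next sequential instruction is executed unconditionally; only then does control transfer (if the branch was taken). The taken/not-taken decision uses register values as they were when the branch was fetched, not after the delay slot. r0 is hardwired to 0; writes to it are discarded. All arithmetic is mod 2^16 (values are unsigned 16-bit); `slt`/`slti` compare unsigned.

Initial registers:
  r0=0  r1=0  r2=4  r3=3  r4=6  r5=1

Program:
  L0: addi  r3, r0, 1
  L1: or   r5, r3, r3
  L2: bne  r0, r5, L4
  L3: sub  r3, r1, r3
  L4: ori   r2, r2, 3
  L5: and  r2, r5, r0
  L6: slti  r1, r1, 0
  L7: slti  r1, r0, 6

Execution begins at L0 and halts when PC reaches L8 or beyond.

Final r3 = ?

  step pc=0: addi  r3, r0, 1  regs=(0,0,4,1,6,1)
  step pc=1: or   r5, r3, r3  regs=(0,0,4,1,6,1)
  step pc=2: bne  r0, r5, L4  cond=T  regs=(0,0,4,1,6,1)
  step pc=3: sub  r3, r1, r3  regs=(0,0,4,65535,6,1)
  step pc=4: ori   r2, r2, 3  regs=(0,0,7,65535,6,1)
  step pc=5: and  r2, r5, r0  regs=(0,0,0,65535,6,1)
  step pc=6: slti  r1, r1, 0  regs=(0,0,0,65535,6,1)
  step pc=7: slti  r1, r0, 6  regs=(0,1,0,65535,6,1)

65535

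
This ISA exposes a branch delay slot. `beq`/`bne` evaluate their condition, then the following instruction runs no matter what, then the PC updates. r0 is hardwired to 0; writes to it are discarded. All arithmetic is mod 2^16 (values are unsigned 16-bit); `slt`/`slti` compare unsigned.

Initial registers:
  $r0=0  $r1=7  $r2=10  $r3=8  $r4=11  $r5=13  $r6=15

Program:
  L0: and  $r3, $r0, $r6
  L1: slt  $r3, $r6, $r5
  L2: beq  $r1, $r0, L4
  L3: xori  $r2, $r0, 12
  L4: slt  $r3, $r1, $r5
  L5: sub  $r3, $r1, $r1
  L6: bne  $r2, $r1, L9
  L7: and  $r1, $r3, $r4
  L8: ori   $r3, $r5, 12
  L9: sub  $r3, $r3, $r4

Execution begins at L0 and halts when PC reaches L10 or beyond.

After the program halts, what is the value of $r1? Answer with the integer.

0

PC=0  and  $r3, $r0, $r6     | $r0=0 $r1=7 $r2=10 $r3=0 $r4=11 $r5=13 $r6=15
PC=1  slt  $r3, $r6, $r5     | $r0=0 $r1=7 $r2=10 $r3=0 $r4=11 $r5=13 $r6=15
PC=2  beq  $r1, $r0, L4      | $r0=0 $r1=7 $r2=10 $r3=0 $r4=11 $r5=13 $r6=15  [not taken]
PC=3  xori  $r2, $r0, 12     | $r0=0 $r1=7 $r2=12 $r3=0 $r4=11 $r5=13 $r6=15
PC=4  slt  $r3, $r1, $r5     | $r0=0 $r1=7 $r2=12 $r3=1 $r4=11 $r5=13 $r6=15
PC=5  sub  $r3, $r1, $r1     | $r0=0 $r1=7 $r2=12 $r3=0 $r4=11 $r5=13 $r6=15
PC=6  bne  $r2, $r1, L9      | $r0=0 $r1=7 $r2=12 $r3=0 $r4=11 $r5=13 $r6=15  [TAKEN]
PC=7  and  $r1, $r3, $r4     | $r0=0 $r1=0 $r2=12 $r3=0 $r4=11 $r5=13 $r6=15
PC=9  sub  $r3, $r3, $r4     | $r0=0 $r1=0 $r2=12 $r3=65525 $r4=11 $r5=13 $r6=15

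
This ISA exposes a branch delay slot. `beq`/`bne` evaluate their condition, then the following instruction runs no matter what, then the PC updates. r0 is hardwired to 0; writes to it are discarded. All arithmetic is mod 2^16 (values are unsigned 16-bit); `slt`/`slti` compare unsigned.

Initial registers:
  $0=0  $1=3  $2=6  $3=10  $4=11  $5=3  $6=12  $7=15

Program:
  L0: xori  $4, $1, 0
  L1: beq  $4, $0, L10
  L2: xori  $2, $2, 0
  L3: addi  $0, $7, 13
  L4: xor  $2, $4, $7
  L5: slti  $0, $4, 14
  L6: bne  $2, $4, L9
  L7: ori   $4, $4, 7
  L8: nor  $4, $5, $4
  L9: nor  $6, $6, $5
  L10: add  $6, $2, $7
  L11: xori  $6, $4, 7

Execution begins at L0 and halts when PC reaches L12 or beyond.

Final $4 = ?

7

#0 xori  $4, $1, 0 ; 0/3/6/10/3/3/12/15
#1 beq  $4, $0, L10 ; 0/3/6/10/3/3/12/15 ; →fallthru
#2 xori  $2, $2, 0 ; 0/3/6/10/3/3/12/15
#3 addi  $0, $7, 13 ; 0/3/6/10/3/3/12/15
#4 xor  $2, $4, $7 ; 0/3/12/10/3/3/12/15
#5 slti  $0, $4, 14 ; 0/3/12/10/3/3/12/15
#6 bne  $2, $4, L9 ; 0/3/12/10/3/3/12/15 ; →target
#7 ori   $4, $4, 7 ; 0/3/12/10/7/3/12/15
#9 nor  $6, $6, $5 ; 0/3/12/10/7/3/65520/15
#10 add  $6, $2, $7 ; 0/3/12/10/7/3/27/15
#11 xori  $6, $4, 7 ; 0/3/12/10/7/3/0/15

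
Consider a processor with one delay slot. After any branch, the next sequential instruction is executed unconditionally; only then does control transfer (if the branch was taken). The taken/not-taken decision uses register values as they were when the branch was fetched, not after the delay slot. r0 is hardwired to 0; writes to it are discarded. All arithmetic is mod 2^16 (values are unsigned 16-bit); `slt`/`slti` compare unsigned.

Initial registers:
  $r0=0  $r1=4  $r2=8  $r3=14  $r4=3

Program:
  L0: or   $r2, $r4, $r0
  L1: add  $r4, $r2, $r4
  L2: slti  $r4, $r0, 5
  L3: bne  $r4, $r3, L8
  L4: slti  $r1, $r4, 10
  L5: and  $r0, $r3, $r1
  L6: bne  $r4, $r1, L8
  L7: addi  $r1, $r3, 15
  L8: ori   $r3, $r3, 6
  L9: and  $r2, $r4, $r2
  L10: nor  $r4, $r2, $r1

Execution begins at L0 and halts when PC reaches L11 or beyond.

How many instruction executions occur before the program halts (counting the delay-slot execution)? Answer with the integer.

  step pc=0: or   $r2, $r4, $r0  regs=(0,4,3,14,3)
  step pc=1: add  $r4, $r2, $r4  regs=(0,4,3,14,6)
  step pc=2: slti  $r4, $r0, 5  regs=(0,4,3,14,1)
  step pc=3: bne  $r4, $r3, L8  cond=T  regs=(0,4,3,14,1)
  step pc=4: slti  $r1, $r4, 10  regs=(0,1,3,14,1)
  step pc=8: ori   $r3, $r3, 6  regs=(0,1,3,14,1)
  step pc=9: and  $r2, $r4, $r2  regs=(0,1,1,14,1)
  step pc=10: nor  $r4, $r2, $r1  regs=(0,1,1,14,65534)

8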